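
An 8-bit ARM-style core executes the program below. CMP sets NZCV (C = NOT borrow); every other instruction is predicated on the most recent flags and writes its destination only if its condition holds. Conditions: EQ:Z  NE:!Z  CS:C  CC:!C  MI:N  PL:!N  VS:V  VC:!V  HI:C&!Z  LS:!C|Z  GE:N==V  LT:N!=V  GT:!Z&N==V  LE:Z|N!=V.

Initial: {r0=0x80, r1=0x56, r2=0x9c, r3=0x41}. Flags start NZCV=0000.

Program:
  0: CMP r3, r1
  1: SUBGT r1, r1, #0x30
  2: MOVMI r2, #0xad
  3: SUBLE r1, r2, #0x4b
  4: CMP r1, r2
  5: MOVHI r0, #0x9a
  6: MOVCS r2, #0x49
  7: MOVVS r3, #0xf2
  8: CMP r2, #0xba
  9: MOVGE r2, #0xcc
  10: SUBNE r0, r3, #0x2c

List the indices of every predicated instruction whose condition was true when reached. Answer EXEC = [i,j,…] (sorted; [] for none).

EXEC = [2,3,7,10]

0: ✓ CMP  NZCV=1000
1: · SUBGT
2: ✓ MOVMI  r2←0xad
3: ✓ SUBLE  r1←0x62
4: ✓ CMP  NZCV=1001
5: · MOVHI
6: · MOVCS
7: ✓ MOVVS  r3←0xf2
8: ✓ CMP  NZCV=1000
9: · MOVGE
10: ✓ SUBNE  r0←0xc6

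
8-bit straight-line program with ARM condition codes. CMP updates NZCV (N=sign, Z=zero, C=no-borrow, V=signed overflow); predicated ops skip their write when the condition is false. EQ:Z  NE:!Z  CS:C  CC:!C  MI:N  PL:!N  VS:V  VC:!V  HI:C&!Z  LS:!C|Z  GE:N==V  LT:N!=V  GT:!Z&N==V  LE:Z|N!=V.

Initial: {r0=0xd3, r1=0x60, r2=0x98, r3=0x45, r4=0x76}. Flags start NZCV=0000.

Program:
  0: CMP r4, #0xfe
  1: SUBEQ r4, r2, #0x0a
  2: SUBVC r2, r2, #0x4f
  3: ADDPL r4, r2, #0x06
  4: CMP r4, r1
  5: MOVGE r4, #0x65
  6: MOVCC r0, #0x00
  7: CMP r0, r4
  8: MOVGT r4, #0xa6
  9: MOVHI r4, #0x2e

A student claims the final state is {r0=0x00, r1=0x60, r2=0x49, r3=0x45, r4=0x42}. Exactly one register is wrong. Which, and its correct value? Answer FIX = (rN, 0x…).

0: ✓ CMP  NZCV=0000
1: · SUBEQ
2: ✓ SUBVC  r2←0x49
3: ✓ ADDPL  r4←0x4f
4: ✓ CMP  NZCV=1000
5: · MOVGE
6: ✓ MOVCC  r0←0x00
7: ✓ CMP  NZCV=1000
8: · MOVGT
9: · MOVHI

FIX = (r4, 0x4f)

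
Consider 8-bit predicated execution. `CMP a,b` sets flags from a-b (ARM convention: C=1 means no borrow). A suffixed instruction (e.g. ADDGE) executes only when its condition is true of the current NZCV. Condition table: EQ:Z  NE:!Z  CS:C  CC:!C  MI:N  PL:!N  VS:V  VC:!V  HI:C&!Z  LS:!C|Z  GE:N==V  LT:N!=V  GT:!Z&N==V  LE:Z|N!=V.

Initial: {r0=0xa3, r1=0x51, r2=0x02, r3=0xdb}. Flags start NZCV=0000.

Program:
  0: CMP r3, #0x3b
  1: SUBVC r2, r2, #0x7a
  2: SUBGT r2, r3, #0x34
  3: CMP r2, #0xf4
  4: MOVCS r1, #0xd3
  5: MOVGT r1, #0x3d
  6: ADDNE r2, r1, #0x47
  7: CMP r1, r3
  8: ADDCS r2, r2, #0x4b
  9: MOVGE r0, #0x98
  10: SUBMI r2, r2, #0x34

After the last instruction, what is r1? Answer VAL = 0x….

0: ✓ CMP  NZCV=1010
1: ✓ SUBVC  r2←0x88
2: · SUBGT
3: ✓ CMP  NZCV=1000
4: · MOVCS
5: · MOVGT
6: ✓ ADDNE  r2←0x98
7: ✓ CMP  NZCV=0000
8: · ADDCS
9: ✓ MOVGE  r0←0x98
10: · SUBMI

VAL = 0x51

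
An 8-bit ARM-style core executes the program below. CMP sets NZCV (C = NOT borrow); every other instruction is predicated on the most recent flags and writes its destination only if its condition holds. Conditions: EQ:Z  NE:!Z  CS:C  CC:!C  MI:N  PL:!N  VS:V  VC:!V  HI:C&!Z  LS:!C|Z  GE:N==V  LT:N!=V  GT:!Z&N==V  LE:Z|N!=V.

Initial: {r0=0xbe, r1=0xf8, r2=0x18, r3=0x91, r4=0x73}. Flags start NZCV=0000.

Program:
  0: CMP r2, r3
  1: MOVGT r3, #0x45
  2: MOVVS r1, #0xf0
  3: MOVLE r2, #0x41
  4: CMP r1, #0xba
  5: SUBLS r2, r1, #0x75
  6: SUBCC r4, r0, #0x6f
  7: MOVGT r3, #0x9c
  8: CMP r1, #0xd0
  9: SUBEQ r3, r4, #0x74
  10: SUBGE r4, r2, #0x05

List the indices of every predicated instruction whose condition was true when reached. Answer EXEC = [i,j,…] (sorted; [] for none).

0: ✓ CMP  NZCV=1001
1: ✓ MOVGT  r3←0x45
2: ✓ MOVVS  r1←0xf0
3: · MOVLE
4: ✓ CMP  NZCV=0010
5: · SUBLS
6: · SUBCC
7: ✓ MOVGT  r3←0x9c
8: ✓ CMP  NZCV=0010
9: · SUBEQ
10: ✓ SUBGE  r4←0x13

EXEC = [1,2,7,10]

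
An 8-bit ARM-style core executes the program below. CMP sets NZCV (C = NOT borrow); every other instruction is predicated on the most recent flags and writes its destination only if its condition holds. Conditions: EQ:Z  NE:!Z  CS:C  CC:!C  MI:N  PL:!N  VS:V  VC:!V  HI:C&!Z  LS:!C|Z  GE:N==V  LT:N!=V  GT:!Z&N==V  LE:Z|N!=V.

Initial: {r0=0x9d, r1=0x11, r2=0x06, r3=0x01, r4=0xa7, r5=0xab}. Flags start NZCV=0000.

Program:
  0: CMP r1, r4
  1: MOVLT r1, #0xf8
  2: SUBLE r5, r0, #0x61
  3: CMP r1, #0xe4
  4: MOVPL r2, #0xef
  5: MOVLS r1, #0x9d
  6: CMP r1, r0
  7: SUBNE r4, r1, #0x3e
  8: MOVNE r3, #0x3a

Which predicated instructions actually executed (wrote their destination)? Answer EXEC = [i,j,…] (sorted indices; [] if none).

EXEC = [4,5]

[0] flags=0000 → (cmp)
[1] flags=0000 LT?F → skip
[2] flags=0000 LE?F → skip
[3] flags=0000 → (cmp)
[4] flags=0000 PL?T → r2=0xef
[5] flags=0000 LS?T → r1=0x9d
[6] flags=0110 → (cmp)
[7] flags=0110 NE?F → skip
[8] flags=0110 NE?F → skip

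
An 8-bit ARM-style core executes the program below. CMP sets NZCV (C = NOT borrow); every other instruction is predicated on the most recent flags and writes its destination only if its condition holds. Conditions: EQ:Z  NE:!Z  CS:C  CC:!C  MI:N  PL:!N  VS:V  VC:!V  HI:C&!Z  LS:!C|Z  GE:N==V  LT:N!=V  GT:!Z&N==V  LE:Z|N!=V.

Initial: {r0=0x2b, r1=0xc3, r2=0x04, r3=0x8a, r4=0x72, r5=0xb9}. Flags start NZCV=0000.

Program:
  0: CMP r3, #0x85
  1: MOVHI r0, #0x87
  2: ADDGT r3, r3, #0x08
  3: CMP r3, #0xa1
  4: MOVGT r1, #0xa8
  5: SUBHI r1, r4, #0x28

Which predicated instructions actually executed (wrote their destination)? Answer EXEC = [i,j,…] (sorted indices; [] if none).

EXEC = [1,2]

[0] flags=0010 → (cmp)
[1] flags=0010 HI?T → r0=0x87
[2] flags=0010 GT?T → r3=0x92
[3] flags=1000 → (cmp)
[4] flags=1000 GT?F → skip
[5] flags=1000 HI?F → skip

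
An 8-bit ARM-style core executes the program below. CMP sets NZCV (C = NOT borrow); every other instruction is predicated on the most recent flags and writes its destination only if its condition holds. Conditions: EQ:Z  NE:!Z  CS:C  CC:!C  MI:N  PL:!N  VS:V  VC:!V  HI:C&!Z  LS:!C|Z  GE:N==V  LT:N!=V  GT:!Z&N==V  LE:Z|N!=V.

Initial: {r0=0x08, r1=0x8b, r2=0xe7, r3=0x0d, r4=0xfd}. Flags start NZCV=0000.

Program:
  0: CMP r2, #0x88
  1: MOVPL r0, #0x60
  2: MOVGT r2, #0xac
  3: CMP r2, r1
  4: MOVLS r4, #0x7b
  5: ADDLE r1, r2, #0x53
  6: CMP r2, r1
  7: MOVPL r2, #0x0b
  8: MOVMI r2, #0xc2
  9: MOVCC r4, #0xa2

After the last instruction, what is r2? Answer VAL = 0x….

VAL = 0x0b

[0] flags=0010 → (cmp)
[1] flags=0010 PL?T → r0=0x60
[2] flags=0010 GT?T → r2=0xac
[3] flags=0010 → (cmp)
[4] flags=0010 LS?F → skip
[5] flags=0010 LE?F → skip
[6] flags=0010 → (cmp)
[7] flags=0010 PL?T → r2=0x0b
[8] flags=0010 MI?F → skip
[9] flags=0010 CC?F → skip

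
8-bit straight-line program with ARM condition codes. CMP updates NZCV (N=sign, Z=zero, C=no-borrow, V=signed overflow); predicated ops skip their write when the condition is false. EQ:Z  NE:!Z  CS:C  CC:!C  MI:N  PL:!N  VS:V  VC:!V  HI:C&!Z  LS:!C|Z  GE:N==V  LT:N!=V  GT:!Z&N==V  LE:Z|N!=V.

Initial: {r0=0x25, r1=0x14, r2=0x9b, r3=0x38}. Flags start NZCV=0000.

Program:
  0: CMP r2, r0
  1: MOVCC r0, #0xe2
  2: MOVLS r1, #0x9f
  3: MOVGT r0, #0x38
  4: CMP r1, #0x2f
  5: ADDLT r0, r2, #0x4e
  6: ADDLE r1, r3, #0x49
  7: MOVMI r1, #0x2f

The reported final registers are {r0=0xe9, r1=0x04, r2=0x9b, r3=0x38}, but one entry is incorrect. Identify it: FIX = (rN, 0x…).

0: ✓ CMP  NZCV=0011
1: · MOVCC
2: · MOVLS
3: · MOVGT
4: ✓ CMP  NZCV=1000
5: ✓ ADDLT  r0←0xe9
6: ✓ ADDLE  r1←0x81
7: ✓ MOVMI  r1←0x2f

FIX = (r1, 0x2f)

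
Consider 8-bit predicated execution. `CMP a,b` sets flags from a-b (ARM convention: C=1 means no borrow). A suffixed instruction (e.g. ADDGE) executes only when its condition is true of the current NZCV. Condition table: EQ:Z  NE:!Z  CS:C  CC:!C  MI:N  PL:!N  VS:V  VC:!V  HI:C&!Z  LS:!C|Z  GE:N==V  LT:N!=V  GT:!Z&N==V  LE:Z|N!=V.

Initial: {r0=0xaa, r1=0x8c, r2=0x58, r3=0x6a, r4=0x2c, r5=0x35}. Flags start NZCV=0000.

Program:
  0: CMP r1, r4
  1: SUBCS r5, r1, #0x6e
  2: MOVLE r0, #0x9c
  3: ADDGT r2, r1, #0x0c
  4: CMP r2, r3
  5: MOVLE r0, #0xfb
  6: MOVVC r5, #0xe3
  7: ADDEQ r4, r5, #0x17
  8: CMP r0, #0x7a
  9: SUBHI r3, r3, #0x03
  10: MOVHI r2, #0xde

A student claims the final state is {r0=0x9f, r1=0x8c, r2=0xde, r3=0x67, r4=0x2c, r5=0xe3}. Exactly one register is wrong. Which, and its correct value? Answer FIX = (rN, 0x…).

0: ✓ CMP  NZCV=0011
1: ✓ SUBCS  r5←0x1e
2: ✓ MOVLE  r0←0x9c
3: · ADDGT
4: ✓ CMP  NZCV=1000
5: ✓ MOVLE  r0←0xfb
6: ✓ MOVVC  r5←0xe3
7: · ADDEQ
8: ✓ CMP  NZCV=1010
9: ✓ SUBHI  r3←0x67
10: ✓ MOVHI  r2←0xde

FIX = (r0, 0xfb)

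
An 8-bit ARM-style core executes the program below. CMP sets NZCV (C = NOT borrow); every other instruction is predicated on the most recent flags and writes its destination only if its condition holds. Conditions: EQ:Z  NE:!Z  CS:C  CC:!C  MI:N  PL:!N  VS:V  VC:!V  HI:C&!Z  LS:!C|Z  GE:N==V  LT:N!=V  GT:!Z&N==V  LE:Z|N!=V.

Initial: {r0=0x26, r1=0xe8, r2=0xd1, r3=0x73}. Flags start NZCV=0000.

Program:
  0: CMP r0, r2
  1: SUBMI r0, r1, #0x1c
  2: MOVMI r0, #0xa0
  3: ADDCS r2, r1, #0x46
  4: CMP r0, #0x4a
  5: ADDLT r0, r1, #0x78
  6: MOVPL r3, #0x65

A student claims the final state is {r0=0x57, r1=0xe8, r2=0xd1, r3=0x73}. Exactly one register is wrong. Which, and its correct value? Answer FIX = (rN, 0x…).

FIX = (r0, 0x60)

[0] flags=0000 → (cmp)
[1] flags=0000 MI?F → skip
[2] flags=0000 MI?F → skip
[3] flags=0000 CS?F → skip
[4] flags=1000 → (cmp)
[5] flags=1000 LT?T → r0=0x60
[6] flags=1000 PL?F → skip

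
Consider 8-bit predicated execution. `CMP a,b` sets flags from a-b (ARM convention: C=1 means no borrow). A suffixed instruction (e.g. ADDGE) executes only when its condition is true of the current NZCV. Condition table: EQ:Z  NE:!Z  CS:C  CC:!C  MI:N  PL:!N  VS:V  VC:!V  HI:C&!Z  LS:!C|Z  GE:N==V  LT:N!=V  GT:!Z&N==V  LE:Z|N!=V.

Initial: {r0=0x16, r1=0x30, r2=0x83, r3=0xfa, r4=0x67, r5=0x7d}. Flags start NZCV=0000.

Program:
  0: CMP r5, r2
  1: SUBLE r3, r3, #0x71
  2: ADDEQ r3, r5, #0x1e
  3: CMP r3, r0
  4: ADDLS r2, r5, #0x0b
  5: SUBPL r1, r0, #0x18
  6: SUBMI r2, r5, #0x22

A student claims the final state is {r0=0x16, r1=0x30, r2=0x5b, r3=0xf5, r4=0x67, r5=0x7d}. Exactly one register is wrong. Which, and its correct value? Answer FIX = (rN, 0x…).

FIX = (r3, 0xfa)

0: ✓ CMP  NZCV=1001
1: · SUBLE
2: · ADDEQ
3: ✓ CMP  NZCV=1010
4: · ADDLS
5: · SUBPL
6: ✓ SUBMI  r2←0x5b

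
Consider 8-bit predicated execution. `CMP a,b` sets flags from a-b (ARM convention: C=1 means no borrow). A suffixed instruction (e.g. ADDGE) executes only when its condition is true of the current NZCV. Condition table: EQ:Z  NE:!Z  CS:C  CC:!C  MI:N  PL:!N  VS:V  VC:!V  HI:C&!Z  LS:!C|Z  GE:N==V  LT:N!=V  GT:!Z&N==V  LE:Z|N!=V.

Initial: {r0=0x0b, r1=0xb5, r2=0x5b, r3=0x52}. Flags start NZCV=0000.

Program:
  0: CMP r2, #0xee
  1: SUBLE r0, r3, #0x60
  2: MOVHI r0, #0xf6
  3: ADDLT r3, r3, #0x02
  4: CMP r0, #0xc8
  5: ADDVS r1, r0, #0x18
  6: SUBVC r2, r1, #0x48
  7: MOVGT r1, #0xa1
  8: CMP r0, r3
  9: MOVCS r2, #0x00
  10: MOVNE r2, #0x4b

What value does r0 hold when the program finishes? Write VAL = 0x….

VAL = 0x0b

0: ✓ CMP  NZCV=0000
1: · SUBLE
2: · MOVHI
3: · ADDLT
4: ✓ CMP  NZCV=0000
5: · ADDVS
6: ✓ SUBVC  r2←0x6d
7: ✓ MOVGT  r1←0xa1
8: ✓ CMP  NZCV=1000
9: · MOVCS
10: ✓ MOVNE  r2←0x4b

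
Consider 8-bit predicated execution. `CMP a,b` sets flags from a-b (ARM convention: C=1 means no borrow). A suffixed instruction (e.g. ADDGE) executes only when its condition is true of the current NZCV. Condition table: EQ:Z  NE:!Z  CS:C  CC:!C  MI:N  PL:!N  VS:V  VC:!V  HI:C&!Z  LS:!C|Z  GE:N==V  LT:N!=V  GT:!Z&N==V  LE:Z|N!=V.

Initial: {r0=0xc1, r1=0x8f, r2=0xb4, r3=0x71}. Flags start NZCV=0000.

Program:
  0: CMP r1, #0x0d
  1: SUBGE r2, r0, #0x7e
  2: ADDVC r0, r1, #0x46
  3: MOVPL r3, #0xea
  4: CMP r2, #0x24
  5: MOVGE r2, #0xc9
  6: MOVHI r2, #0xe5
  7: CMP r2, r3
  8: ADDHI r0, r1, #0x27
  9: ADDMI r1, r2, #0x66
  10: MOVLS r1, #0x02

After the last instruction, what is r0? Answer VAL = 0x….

VAL = 0xb6

0: ✓ CMP  NZCV=1010
1: · SUBGE
2: ✓ ADDVC  r0←0xd5
3: · MOVPL
4: ✓ CMP  NZCV=1010
5: · MOVGE
6: ✓ MOVHI  r2←0xe5
7: ✓ CMP  NZCV=0011
8: ✓ ADDHI  r0←0xb6
9: · ADDMI
10: · MOVLS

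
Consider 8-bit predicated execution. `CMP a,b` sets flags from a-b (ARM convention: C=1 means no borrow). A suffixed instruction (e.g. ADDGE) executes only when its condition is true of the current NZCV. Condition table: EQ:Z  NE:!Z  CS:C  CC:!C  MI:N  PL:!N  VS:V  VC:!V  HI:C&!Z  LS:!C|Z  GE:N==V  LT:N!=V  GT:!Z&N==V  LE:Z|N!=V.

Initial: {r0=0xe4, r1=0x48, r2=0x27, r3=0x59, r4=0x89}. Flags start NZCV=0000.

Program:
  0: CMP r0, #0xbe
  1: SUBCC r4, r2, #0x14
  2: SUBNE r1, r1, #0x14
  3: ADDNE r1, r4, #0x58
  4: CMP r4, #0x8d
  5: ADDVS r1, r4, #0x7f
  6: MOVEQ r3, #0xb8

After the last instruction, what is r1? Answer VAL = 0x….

0: ✓ CMP  NZCV=0010
1: · SUBCC
2: ✓ SUBNE  r1←0x34
3: ✓ ADDNE  r1←0xe1
4: ✓ CMP  NZCV=1000
5: · ADDVS
6: · MOVEQ

VAL = 0xe1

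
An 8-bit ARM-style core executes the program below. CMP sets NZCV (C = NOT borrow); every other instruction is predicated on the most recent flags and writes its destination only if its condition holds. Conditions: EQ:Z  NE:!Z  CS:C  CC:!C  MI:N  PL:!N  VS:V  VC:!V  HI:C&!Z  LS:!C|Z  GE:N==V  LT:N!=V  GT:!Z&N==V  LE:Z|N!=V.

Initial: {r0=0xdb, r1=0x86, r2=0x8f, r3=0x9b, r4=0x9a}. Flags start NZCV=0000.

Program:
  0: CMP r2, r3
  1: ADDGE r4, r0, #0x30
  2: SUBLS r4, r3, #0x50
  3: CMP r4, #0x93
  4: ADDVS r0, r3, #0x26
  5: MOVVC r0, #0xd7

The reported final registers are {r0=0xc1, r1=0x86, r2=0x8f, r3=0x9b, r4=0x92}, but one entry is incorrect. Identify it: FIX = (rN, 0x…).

[0] flags=1000 → (cmp)
[1] flags=1000 GE?F → skip
[2] flags=1000 LS?T → r4=0x4b
[3] flags=1001 → (cmp)
[4] flags=1001 VS?T → r0=0xc1
[5] flags=1001 VC?F → skip

FIX = (r4, 0x4b)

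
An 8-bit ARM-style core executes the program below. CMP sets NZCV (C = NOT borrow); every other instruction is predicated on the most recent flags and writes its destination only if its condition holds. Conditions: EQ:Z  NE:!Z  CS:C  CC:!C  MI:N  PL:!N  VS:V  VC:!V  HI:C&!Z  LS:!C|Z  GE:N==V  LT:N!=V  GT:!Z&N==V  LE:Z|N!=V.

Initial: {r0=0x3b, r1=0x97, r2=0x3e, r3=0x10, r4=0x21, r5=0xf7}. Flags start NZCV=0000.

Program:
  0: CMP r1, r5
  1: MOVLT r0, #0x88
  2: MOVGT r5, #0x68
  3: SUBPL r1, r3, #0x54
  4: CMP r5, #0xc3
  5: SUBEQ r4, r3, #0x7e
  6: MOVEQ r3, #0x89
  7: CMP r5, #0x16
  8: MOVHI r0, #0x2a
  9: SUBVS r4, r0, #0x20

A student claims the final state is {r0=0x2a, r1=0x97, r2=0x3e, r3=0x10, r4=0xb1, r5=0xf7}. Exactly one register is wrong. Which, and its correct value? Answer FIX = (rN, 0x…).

FIX = (r4, 0x21)

0: ✓ CMP  NZCV=1000
1: ✓ MOVLT  r0←0x88
2: · MOVGT
3: · SUBPL
4: ✓ CMP  NZCV=0010
5: · SUBEQ
6: · MOVEQ
7: ✓ CMP  NZCV=1010
8: ✓ MOVHI  r0←0x2a
9: · SUBVS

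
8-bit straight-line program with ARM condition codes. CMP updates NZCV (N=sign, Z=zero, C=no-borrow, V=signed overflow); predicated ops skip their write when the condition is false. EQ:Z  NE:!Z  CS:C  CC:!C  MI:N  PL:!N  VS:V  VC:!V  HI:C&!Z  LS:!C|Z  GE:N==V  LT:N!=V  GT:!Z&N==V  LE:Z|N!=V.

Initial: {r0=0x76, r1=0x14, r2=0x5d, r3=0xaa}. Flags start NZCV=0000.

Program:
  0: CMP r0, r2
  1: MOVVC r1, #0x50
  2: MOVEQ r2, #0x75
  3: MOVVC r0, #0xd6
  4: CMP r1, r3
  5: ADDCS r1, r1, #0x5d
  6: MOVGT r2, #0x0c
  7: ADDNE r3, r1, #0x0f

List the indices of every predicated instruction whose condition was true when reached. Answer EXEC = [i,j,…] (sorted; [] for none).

[0] flags=0010 → (cmp)
[1] flags=0010 VC?T → r1=0x50
[2] flags=0010 EQ?F → skip
[3] flags=0010 VC?T → r0=0xd6
[4] flags=1001 → (cmp)
[5] flags=1001 CS?F → skip
[6] flags=1001 GT?T → r2=0x0c
[7] flags=1001 NE?T → r3=0x5f

EXEC = [1,3,6,7]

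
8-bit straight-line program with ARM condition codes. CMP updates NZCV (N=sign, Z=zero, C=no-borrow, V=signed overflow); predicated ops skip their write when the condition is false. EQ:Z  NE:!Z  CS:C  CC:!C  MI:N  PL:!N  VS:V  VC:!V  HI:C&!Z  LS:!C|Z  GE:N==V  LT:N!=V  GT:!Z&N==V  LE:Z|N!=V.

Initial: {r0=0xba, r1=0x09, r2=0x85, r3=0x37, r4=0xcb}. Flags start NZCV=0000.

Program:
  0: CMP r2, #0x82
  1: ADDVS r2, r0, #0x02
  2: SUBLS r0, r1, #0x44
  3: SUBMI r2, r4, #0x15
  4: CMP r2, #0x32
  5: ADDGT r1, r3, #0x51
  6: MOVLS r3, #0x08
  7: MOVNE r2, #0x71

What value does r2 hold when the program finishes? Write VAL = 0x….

0: ✓ CMP  NZCV=0010
1: · ADDVS
2: · SUBLS
3: · SUBMI
4: ✓ CMP  NZCV=0011
5: · ADDGT
6: · MOVLS
7: ✓ MOVNE  r2←0x71

VAL = 0x71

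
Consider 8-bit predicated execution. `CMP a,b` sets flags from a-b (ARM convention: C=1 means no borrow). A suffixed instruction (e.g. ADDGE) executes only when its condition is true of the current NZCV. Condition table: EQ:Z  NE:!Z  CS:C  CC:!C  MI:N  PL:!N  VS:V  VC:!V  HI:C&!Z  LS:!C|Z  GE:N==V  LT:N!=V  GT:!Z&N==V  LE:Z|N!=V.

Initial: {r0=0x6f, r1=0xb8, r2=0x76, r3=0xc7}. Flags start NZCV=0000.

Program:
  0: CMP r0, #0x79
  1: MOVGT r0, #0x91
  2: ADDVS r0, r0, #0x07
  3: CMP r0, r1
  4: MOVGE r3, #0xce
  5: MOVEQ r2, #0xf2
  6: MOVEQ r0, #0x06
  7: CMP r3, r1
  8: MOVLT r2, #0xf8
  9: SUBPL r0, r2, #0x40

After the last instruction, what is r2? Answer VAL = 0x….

0: ✓ CMP  NZCV=1000
1: · MOVGT
2: · ADDVS
3: ✓ CMP  NZCV=1001
4: ✓ MOVGE  r3←0xce
5: · MOVEQ
6: · MOVEQ
7: ✓ CMP  NZCV=0010
8: · MOVLT
9: ✓ SUBPL  r0←0x36

VAL = 0x76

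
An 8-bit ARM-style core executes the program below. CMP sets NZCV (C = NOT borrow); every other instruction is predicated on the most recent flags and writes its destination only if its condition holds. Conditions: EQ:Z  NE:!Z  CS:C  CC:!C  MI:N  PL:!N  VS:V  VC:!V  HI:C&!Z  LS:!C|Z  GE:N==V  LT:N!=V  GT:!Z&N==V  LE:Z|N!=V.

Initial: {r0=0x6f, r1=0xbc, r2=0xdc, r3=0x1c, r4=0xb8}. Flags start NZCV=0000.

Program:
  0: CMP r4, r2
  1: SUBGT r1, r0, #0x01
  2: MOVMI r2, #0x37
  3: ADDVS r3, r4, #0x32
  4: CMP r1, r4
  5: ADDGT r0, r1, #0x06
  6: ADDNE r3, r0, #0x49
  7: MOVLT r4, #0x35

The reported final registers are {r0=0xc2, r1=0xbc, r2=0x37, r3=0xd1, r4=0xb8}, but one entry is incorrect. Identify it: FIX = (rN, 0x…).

[0] flags=1000 → (cmp)
[1] flags=1000 GT?F → skip
[2] flags=1000 MI?T → r2=0x37
[3] flags=1000 VS?F → skip
[4] flags=0010 → (cmp)
[5] flags=0010 GT?T → r0=0xc2
[6] flags=0010 NE?T → r3=0x0b
[7] flags=0010 LT?F → skip

FIX = (r3, 0x0b)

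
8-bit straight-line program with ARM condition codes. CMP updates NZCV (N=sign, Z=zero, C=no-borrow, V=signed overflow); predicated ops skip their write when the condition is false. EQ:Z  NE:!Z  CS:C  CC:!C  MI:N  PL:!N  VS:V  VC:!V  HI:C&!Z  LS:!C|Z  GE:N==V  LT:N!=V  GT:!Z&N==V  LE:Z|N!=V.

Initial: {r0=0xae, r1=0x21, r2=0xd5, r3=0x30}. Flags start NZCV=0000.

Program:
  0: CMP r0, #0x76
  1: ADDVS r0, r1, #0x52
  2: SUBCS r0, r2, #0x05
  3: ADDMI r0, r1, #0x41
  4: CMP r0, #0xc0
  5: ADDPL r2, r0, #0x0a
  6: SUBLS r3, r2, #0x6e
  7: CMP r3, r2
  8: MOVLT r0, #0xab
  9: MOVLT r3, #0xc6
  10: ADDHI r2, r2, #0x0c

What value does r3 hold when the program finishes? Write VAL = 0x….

VAL = 0x30

[0] flags=0011 → (cmp)
[1] flags=0011 VS?T → r0=0x73
[2] flags=0011 CS?T → r0=0xd0
[3] flags=0011 MI?F → skip
[4] flags=0010 → (cmp)
[5] flags=0010 PL?T → r2=0xda
[6] flags=0010 LS?F → skip
[7] flags=0000 → (cmp)
[8] flags=0000 LT?F → skip
[9] flags=0000 LT?F → skip
[10] flags=0000 HI?F → skip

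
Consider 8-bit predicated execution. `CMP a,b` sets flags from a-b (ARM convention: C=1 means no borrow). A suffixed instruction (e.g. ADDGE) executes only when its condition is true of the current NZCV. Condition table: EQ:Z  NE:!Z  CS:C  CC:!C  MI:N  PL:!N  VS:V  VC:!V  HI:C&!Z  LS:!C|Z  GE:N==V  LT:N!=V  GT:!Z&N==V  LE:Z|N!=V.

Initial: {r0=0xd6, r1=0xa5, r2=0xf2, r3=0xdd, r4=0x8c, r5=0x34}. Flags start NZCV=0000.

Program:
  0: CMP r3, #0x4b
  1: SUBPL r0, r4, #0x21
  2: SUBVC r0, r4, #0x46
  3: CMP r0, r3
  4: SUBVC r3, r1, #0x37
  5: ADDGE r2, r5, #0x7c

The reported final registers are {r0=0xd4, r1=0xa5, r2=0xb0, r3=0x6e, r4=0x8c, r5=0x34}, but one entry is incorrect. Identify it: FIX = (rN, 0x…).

FIX = (r0, 0x46)

0: ✓ CMP  NZCV=1010
1: · SUBPL
2: ✓ SUBVC  r0←0x46
3: ✓ CMP  NZCV=0000
4: ✓ SUBVC  r3←0x6e
5: ✓ ADDGE  r2←0xb0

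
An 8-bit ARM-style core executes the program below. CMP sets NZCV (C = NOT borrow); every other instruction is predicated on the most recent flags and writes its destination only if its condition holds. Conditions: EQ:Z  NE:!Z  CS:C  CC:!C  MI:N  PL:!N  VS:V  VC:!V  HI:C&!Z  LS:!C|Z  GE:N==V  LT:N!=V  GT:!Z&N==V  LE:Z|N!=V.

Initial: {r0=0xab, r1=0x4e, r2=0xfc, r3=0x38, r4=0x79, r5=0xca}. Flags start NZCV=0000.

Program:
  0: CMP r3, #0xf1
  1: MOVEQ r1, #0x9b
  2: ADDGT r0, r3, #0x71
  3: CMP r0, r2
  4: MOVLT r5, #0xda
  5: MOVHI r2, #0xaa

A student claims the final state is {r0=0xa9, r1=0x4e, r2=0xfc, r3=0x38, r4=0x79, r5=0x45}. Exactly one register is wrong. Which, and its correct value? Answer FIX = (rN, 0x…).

0: ✓ CMP  NZCV=0000
1: · MOVEQ
2: ✓ ADDGT  r0←0xa9
3: ✓ CMP  NZCV=1000
4: ✓ MOVLT  r5←0xda
5: · MOVHI

FIX = (r5, 0xda)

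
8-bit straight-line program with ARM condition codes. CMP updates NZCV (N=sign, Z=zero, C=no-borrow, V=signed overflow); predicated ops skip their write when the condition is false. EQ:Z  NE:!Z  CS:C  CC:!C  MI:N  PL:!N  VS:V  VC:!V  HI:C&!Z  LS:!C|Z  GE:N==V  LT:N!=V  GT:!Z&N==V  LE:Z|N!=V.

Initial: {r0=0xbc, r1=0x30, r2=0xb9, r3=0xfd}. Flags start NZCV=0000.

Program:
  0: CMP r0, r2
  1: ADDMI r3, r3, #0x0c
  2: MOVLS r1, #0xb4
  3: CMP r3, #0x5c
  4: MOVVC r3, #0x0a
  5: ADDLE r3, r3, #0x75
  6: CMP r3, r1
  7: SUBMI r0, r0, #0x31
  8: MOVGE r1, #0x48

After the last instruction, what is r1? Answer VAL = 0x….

[0] flags=0010 → (cmp)
[1] flags=0010 MI?F → skip
[2] flags=0010 LS?F → skip
[3] flags=1010 → (cmp)
[4] flags=1010 VC?T → r3=0x0a
[5] flags=1010 LE?T → r3=0x7f
[6] flags=0010 → (cmp)
[7] flags=0010 MI?F → skip
[8] flags=0010 GE?T → r1=0x48

VAL = 0x48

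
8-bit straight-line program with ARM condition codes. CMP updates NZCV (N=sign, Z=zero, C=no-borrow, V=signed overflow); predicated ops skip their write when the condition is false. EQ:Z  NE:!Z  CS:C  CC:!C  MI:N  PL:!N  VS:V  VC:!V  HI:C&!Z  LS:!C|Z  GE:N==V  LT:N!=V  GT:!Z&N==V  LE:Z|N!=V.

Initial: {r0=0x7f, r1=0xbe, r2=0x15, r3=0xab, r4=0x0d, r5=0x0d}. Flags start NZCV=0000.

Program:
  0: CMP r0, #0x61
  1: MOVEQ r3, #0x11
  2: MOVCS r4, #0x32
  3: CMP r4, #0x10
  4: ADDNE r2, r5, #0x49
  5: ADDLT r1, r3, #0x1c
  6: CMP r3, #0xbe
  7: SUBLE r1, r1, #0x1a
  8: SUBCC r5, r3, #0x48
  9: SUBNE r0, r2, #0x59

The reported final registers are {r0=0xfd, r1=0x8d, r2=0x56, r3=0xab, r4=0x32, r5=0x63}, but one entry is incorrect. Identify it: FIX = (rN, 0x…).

FIX = (r1, 0xa4)

[0] flags=0010 → (cmp)
[1] flags=0010 EQ?F → skip
[2] flags=0010 CS?T → r4=0x32
[3] flags=0010 → (cmp)
[4] flags=0010 NE?T → r2=0x56
[5] flags=0010 LT?F → skip
[6] flags=1000 → (cmp)
[7] flags=1000 LE?T → r1=0xa4
[8] flags=1000 CC?T → r5=0x63
[9] flags=1000 NE?T → r0=0xfd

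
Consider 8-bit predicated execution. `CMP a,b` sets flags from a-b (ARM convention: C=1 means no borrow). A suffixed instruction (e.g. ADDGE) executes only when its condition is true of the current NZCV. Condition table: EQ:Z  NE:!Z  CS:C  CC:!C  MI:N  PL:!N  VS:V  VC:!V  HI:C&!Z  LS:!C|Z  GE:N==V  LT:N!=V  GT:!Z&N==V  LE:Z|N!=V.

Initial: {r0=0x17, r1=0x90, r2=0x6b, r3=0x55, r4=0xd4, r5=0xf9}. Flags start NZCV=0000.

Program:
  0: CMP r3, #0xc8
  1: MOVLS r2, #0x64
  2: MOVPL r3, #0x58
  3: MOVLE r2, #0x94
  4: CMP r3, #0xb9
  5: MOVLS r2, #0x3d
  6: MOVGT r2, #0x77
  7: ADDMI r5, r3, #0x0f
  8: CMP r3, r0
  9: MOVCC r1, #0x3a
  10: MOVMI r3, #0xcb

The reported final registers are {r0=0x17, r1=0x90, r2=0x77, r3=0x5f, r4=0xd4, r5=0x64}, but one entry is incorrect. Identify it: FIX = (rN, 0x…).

FIX = (r3, 0x55)

[0] flags=1001 → (cmp)
[1] flags=1001 LS?T → r2=0x64
[2] flags=1001 PL?F → skip
[3] flags=1001 LE?F → skip
[4] flags=1001 → (cmp)
[5] flags=1001 LS?T → r2=0x3d
[6] flags=1001 GT?T → r2=0x77
[7] flags=1001 MI?T → r5=0x64
[8] flags=0010 → (cmp)
[9] flags=0010 CC?F → skip
[10] flags=0010 MI?F → skip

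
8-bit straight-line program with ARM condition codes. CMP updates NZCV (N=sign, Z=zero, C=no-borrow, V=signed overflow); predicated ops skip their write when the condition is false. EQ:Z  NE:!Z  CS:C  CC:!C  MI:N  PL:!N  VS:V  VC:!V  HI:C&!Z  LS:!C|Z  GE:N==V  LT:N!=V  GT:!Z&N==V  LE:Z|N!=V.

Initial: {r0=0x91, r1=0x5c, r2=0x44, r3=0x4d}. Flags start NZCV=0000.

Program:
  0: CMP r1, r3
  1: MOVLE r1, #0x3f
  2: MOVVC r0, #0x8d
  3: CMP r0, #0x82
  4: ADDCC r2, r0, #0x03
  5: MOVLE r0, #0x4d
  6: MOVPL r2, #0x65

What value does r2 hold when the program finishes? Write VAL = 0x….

0: ✓ CMP  NZCV=0010
1: · MOVLE
2: ✓ MOVVC  r0←0x8d
3: ✓ CMP  NZCV=0010
4: · ADDCC
5: · MOVLE
6: ✓ MOVPL  r2←0x65

VAL = 0x65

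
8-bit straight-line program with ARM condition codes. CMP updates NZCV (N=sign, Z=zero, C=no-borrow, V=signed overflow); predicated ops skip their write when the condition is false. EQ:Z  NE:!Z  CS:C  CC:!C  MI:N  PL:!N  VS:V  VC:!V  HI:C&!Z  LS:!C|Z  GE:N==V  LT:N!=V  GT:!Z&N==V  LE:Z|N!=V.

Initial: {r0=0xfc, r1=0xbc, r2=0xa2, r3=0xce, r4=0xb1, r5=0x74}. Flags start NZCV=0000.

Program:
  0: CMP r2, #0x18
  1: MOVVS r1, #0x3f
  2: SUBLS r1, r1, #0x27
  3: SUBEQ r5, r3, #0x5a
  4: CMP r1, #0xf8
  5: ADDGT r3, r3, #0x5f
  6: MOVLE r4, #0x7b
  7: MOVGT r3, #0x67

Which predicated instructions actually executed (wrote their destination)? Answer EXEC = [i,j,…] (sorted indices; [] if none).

EXEC = [6]

[0] flags=1010 → (cmp)
[1] flags=1010 VS?F → skip
[2] flags=1010 LS?F → skip
[3] flags=1010 EQ?F → skip
[4] flags=1000 → (cmp)
[5] flags=1000 GT?F → skip
[6] flags=1000 LE?T → r4=0x7b
[7] flags=1000 GT?F → skip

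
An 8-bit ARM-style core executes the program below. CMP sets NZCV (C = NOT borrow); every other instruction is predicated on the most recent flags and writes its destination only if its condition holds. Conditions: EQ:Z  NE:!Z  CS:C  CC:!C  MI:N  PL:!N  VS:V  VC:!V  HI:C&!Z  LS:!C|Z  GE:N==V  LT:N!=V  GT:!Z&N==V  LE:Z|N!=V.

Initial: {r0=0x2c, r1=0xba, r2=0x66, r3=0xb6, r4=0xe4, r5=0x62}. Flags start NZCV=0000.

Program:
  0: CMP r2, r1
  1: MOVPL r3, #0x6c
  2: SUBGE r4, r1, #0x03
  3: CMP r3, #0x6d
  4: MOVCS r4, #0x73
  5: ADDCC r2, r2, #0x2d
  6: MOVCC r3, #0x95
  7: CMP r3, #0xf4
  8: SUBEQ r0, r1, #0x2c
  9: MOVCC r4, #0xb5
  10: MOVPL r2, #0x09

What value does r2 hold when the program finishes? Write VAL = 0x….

VAL = 0x66

0: ✓ CMP  NZCV=1001
1: · MOVPL
2: ✓ SUBGE  r4←0xb7
3: ✓ CMP  NZCV=0011
4: ✓ MOVCS  r4←0x73
5: · ADDCC
6: · MOVCC
7: ✓ CMP  NZCV=1000
8: · SUBEQ
9: ✓ MOVCC  r4←0xb5
10: · MOVPL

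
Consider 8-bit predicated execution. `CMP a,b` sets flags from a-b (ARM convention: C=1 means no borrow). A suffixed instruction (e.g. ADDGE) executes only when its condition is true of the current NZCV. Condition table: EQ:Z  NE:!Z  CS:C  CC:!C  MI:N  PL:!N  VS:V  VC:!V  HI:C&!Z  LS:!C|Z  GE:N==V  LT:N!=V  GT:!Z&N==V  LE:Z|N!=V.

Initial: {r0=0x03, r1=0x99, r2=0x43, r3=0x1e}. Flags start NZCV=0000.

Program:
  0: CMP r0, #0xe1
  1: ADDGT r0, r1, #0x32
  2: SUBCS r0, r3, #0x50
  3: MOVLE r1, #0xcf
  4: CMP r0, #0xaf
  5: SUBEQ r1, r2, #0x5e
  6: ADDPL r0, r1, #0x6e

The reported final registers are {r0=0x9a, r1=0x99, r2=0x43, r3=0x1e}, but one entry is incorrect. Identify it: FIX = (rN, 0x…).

0: ✓ CMP  NZCV=0000
1: ✓ ADDGT  r0←0xcb
2: · SUBCS
3: · MOVLE
4: ✓ CMP  NZCV=0010
5: · SUBEQ
6: ✓ ADDPL  r0←0x07

FIX = (r0, 0x07)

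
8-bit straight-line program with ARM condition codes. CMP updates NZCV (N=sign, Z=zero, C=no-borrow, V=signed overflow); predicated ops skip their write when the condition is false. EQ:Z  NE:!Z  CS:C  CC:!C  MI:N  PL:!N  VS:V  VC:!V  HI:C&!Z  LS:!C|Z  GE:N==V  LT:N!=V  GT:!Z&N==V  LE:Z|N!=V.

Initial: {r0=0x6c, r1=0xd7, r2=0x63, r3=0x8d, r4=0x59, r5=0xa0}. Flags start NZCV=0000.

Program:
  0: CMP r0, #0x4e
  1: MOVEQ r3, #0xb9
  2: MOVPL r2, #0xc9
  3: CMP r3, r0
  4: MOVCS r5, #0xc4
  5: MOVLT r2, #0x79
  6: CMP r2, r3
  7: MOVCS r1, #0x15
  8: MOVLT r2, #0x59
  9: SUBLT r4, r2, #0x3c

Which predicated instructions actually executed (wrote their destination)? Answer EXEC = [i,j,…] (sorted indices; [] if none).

[0] flags=0010 → (cmp)
[1] flags=0010 EQ?F → skip
[2] flags=0010 PL?T → r2=0xc9
[3] flags=0011 → (cmp)
[4] flags=0011 CS?T → r5=0xc4
[5] flags=0011 LT?T → r2=0x79
[6] flags=1001 → (cmp)
[7] flags=1001 CS?F → skip
[8] flags=1001 LT?F → skip
[9] flags=1001 LT?F → skip

EXEC = [2,4,5]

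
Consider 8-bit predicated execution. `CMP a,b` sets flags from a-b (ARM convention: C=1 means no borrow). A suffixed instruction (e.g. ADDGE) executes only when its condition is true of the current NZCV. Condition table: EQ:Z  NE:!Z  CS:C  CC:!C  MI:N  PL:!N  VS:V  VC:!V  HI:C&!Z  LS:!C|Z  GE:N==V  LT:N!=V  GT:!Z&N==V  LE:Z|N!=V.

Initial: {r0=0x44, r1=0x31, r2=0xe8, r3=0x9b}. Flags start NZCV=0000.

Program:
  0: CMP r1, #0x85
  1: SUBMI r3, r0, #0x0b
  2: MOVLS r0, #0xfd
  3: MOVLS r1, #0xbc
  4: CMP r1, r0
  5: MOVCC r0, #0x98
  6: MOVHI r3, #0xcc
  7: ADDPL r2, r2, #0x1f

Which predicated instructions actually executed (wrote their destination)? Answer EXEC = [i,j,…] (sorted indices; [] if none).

EXEC = [1,2,3,5]

[0] flags=1001 → (cmp)
[1] flags=1001 MI?T → r3=0x39
[2] flags=1001 LS?T → r0=0xfd
[3] flags=1001 LS?T → r1=0xbc
[4] flags=1000 → (cmp)
[5] flags=1000 CC?T → r0=0x98
[6] flags=1000 HI?F → skip
[7] flags=1000 PL?F → skip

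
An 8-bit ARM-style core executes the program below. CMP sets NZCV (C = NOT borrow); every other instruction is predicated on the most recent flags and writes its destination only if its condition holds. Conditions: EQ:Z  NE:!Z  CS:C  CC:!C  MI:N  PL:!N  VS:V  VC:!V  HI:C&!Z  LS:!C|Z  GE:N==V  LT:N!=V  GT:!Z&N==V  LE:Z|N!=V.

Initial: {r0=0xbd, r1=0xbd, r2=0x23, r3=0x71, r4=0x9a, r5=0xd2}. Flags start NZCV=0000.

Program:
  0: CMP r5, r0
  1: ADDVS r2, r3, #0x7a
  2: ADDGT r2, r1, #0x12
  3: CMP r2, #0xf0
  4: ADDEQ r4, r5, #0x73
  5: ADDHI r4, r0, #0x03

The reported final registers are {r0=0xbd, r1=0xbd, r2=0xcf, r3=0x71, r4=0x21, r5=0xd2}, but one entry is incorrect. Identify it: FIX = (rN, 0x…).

0: ✓ CMP  NZCV=0010
1: · ADDVS
2: ✓ ADDGT  r2←0xcf
3: ✓ CMP  NZCV=1000
4: · ADDEQ
5: · ADDHI

FIX = (r4, 0x9a)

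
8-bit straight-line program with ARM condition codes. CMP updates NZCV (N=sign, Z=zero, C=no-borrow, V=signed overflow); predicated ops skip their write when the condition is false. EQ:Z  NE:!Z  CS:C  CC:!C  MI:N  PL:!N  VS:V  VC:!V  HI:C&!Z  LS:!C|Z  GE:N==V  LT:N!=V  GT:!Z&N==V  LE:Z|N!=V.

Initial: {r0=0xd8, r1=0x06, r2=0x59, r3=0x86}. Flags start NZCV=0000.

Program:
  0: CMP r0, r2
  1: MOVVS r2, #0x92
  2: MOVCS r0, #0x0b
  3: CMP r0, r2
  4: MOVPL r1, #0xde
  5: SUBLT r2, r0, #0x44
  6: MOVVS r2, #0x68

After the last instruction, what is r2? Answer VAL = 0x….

[0] flags=0011 → (cmp)
[1] flags=0011 VS?T → r2=0x92
[2] flags=0011 CS?T → r0=0x0b
[3] flags=0000 → (cmp)
[4] flags=0000 PL?T → r1=0xde
[5] flags=0000 LT?F → skip
[6] flags=0000 VS?F → skip

VAL = 0x92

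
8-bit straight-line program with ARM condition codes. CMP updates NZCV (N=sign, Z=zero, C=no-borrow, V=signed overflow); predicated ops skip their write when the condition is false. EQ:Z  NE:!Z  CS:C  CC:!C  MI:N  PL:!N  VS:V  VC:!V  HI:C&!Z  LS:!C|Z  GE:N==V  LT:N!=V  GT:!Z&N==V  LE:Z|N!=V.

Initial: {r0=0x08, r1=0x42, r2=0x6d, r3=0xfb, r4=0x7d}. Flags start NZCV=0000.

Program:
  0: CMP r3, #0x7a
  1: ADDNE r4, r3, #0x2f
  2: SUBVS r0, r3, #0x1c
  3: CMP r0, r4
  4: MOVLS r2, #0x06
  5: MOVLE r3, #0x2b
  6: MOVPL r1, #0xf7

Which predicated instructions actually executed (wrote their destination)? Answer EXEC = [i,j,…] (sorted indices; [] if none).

[0] flags=1010 → (cmp)
[1] flags=1010 NE?T → r4=0x2a
[2] flags=1010 VS?F → skip
[3] flags=1000 → (cmp)
[4] flags=1000 LS?T → r2=0x06
[5] flags=1000 LE?T → r3=0x2b
[6] flags=1000 PL?F → skip

EXEC = [1,4,5]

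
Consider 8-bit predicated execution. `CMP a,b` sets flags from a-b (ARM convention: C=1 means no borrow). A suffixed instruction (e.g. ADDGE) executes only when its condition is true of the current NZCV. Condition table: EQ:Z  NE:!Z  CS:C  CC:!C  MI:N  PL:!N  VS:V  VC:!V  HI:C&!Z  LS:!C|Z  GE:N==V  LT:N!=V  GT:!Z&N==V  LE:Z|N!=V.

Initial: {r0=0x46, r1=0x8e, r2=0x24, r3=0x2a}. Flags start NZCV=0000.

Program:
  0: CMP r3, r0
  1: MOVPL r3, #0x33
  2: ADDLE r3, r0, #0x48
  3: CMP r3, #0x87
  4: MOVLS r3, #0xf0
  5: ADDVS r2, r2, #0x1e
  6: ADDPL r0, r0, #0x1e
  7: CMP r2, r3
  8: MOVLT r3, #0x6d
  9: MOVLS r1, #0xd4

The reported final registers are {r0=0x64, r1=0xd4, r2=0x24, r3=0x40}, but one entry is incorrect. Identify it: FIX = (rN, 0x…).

FIX = (r3, 0x8e)

[0] flags=1000 → (cmp)
[1] flags=1000 PL?F → skip
[2] flags=1000 LE?T → r3=0x8e
[3] flags=0010 → (cmp)
[4] flags=0010 LS?F → skip
[5] flags=0010 VS?F → skip
[6] flags=0010 PL?T → r0=0x64
[7] flags=1001 → (cmp)
[8] flags=1001 LT?F → skip
[9] flags=1001 LS?T → r1=0xd4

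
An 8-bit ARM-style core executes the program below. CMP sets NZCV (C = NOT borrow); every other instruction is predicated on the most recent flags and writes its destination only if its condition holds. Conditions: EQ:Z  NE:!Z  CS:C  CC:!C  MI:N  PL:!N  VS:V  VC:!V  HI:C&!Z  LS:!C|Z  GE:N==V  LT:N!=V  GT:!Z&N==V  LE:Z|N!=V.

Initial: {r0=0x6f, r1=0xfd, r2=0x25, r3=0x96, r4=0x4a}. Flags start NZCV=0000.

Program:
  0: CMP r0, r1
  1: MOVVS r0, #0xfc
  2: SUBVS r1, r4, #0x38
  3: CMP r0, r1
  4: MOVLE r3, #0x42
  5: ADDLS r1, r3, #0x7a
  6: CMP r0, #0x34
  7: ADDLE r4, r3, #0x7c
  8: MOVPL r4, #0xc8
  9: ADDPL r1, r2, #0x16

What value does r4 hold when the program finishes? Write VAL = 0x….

VAL = 0xc8

0: ✓ CMP  NZCV=0000
1: · MOVVS
2: · SUBVS
3: ✓ CMP  NZCV=0000
4: · MOVLE
5: ✓ ADDLS  r1←0x10
6: ✓ CMP  NZCV=0010
7: · ADDLE
8: ✓ MOVPL  r4←0xc8
9: ✓ ADDPL  r1←0x3b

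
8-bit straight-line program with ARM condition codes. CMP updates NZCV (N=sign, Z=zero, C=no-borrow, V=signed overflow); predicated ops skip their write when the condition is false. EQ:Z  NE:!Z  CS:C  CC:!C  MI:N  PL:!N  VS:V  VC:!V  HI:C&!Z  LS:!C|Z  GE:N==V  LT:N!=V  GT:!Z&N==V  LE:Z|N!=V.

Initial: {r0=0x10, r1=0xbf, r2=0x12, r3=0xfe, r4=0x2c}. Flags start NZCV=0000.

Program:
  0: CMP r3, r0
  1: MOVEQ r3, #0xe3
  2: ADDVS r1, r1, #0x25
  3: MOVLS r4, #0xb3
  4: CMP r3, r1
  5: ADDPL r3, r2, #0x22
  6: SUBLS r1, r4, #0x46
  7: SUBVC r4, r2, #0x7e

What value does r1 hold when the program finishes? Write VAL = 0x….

VAL = 0xbf

0: ✓ CMP  NZCV=1010
1: · MOVEQ
2: · ADDVS
3: · MOVLS
4: ✓ CMP  NZCV=0010
5: ✓ ADDPL  r3←0x34
6: · SUBLS
7: ✓ SUBVC  r4←0x94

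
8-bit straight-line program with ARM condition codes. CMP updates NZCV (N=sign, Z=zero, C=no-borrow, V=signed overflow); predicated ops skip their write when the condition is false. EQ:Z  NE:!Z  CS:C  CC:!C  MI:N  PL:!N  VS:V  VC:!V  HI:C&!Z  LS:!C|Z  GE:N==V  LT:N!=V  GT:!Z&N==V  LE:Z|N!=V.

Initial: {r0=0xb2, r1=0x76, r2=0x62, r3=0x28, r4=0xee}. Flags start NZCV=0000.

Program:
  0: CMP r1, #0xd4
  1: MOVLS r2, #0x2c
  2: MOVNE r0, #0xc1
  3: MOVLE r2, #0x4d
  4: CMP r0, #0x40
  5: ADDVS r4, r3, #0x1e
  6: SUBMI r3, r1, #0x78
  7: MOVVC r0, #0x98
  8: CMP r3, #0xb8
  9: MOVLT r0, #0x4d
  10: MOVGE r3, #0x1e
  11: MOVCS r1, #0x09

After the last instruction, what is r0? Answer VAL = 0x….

VAL = 0x98

[0] flags=1001 → (cmp)
[1] flags=1001 LS?T → r2=0x2c
[2] flags=1001 NE?T → r0=0xc1
[3] flags=1001 LE?F → skip
[4] flags=1010 → (cmp)
[5] flags=1010 VS?F → skip
[6] flags=1010 MI?T → r3=0xfe
[7] flags=1010 VC?T → r0=0x98
[8] flags=0010 → (cmp)
[9] flags=0010 LT?F → skip
[10] flags=0010 GE?T → r3=0x1e
[11] flags=0010 CS?T → r1=0x09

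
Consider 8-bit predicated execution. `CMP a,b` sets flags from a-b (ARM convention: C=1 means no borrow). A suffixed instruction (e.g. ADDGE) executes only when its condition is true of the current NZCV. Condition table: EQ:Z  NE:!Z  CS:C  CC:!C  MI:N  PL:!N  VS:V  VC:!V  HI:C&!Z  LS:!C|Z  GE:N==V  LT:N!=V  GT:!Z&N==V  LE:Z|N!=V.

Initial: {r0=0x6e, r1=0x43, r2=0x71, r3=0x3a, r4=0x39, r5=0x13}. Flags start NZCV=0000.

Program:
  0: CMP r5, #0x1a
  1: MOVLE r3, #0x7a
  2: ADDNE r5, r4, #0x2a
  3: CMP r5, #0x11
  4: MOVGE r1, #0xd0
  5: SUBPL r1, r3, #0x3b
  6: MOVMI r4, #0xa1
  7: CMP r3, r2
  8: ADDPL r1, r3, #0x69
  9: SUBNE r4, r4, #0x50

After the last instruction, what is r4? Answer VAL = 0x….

[0] flags=1000 → (cmp)
[1] flags=1000 LE?T → r3=0x7a
[2] flags=1000 NE?T → r5=0x63
[3] flags=0010 → (cmp)
[4] flags=0010 GE?T → r1=0xd0
[5] flags=0010 PL?T → r1=0x3f
[6] flags=0010 MI?F → skip
[7] flags=0010 → (cmp)
[8] flags=0010 PL?T → r1=0xe3
[9] flags=0010 NE?T → r4=0xe9

VAL = 0xe9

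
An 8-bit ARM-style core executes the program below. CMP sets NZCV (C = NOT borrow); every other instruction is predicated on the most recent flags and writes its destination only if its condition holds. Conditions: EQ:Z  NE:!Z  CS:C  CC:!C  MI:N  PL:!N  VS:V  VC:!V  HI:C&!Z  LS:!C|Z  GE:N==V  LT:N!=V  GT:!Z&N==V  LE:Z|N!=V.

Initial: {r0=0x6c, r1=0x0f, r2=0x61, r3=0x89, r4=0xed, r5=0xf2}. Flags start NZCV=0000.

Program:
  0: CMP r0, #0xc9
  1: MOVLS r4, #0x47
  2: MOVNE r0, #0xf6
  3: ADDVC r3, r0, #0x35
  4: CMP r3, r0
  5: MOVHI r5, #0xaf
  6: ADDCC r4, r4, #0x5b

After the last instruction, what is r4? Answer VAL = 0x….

VAL = 0xa2

[0] flags=1001 → (cmp)
[1] flags=1001 LS?T → r4=0x47
[2] flags=1001 NE?T → r0=0xf6
[3] flags=1001 VC?F → skip
[4] flags=1000 → (cmp)
[5] flags=1000 HI?F → skip
[6] flags=1000 CC?T → r4=0xa2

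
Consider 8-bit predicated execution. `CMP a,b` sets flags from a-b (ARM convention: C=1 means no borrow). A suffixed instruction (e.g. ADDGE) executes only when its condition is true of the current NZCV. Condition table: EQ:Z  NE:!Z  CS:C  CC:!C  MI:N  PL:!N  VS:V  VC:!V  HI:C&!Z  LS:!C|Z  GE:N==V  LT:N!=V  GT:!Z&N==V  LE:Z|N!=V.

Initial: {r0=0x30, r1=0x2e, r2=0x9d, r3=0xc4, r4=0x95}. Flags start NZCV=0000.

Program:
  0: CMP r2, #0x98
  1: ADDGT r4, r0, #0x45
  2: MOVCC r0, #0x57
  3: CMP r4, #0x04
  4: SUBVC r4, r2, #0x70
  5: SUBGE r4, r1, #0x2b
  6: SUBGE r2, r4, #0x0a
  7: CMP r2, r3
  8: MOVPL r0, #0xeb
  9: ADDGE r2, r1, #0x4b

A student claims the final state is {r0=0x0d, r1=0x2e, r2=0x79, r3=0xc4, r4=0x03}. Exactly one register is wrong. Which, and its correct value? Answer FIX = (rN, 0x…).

[0] flags=0010 → (cmp)
[1] flags=0010 GT?T → r4=0x75
[2] flags=0010 CC?F → skip
[3] flags=0010 → (cmp)
[4] flags=0010 VC?T → r4=0x2d
[5] flags=0010 GE?T → r4=0x03
[6] flags=0010 GE?T → r2=0xf9
[7] flags=0010 → (cmp)
[8] flags=0010 PL?T → r0=0xeb
[9] flags=0010 GE?T → r2=0x79

FIX = (r0, 0xeb)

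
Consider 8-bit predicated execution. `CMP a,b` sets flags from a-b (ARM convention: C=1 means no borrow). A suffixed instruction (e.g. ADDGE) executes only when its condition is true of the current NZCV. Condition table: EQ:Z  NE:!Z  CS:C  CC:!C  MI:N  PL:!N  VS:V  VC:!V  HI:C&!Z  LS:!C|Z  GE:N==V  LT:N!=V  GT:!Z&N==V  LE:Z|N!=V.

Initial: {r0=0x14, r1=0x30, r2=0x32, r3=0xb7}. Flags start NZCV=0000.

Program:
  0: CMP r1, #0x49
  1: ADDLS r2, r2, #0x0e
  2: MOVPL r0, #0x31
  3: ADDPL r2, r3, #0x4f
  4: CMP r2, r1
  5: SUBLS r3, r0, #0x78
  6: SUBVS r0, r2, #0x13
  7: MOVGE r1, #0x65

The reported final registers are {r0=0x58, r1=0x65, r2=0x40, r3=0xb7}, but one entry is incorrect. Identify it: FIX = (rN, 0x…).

0: ✓ CMP  NZCV=1000
1: ✓ ADDLS  r2←0x40
2: · MOVPL
3: · ADDPL
4: ✓ CMP  NZCV=0010
5: · SUBLS
6: · SUBVS
7: ✓ MOVGE  r1←0x65

FIX = (r0, 0x14)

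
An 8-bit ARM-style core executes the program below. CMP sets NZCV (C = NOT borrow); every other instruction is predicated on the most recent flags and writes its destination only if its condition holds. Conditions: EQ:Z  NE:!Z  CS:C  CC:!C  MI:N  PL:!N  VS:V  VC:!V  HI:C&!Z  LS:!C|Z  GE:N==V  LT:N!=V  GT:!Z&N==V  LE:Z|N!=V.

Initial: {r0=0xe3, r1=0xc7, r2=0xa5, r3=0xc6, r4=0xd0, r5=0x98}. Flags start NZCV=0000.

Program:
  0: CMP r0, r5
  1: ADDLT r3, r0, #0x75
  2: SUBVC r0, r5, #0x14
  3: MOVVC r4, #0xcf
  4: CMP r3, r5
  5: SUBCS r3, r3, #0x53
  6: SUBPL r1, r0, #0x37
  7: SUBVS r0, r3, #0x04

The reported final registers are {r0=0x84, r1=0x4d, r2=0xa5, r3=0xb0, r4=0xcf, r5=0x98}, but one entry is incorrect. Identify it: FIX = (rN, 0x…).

0: ✓ CMP  NZCV=0010
1: · ADDLT
2: ✓ SUBVC  r0←0x84
3: ✓ MOVVC  r4←0xcf
4: ✓ CMP  NZCV=0010
5: ✓ SUBCS  r3←0x73
6: ✓ SUBPL  r1←0x4d
7: · SUBVS

FIX = (r3, 0x73)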